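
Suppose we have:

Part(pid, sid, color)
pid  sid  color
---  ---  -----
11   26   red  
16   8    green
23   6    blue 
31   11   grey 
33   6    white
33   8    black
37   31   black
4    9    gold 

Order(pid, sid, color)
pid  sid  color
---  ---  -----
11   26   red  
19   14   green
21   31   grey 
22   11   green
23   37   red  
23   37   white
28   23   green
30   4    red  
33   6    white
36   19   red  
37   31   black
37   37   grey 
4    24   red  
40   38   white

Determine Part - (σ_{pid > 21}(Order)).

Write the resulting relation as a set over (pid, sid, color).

{(11, 26, red), (16, 8, green), (23, 6, blue), (31, 11, grey), (33, 8, black), (4, 9, gold)}

Selection pid > 21: {(22, 11, green), (23, 37, red), (23, 37, white), (28, 23, green), (30, 4, red), (33, 6, white), (36, 19, red), (37, 31, black), (37, 37, grey), (40, 38, white)}
Set difference of the two operands is {(11, 26, red), (16, 8, green), (23, 6, blue), (31, 11, grey), (33, 8, black), (4, 9, gold)}.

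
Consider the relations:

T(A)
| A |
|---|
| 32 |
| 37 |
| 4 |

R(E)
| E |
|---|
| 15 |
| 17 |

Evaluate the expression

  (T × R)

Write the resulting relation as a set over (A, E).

{(32, 15), (32, 17), (37, 15), (37, 17), (4, 15), (4, 17)}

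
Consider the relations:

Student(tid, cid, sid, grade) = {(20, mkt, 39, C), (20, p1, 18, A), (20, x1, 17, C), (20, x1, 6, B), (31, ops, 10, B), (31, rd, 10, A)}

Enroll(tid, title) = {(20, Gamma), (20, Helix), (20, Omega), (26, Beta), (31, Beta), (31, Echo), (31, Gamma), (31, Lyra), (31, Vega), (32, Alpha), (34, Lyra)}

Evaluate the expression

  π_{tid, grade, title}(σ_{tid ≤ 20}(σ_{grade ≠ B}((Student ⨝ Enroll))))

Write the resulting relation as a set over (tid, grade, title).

{(20, A, Gamma), (20, A, Helix), (20, A, Omega), (20, C, Gamma), (20, C, Helix), (20, C, Omega)}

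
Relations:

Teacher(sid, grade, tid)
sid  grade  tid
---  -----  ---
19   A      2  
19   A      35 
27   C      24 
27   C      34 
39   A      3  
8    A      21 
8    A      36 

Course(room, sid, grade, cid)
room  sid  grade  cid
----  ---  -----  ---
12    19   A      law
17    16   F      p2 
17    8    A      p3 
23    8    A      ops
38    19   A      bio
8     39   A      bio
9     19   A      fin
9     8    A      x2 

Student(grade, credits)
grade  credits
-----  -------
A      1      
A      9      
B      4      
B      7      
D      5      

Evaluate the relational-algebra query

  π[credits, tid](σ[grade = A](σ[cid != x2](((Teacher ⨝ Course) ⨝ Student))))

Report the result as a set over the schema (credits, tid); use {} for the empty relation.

Teacher ⋈ Course (natural join on sid, grade): {(19, A, 2, 12, law), (19, A, 2, 38, bio), (19, A, 2, 9, fin), (19, A, 35, 12, law), (19, A, 35, 38, bio), (19, A, 35, 9, fin), (39, A, 3, 8, bio), (8, A, 21, 17, p3), (8, A, 21, 23, ops), (8, A, 21, 9, x2), (8, A, 36, 17, p3), (8, A, 36, 23, ops), (8, A, 36, 9, x2)}
(Teacher ⨝ Course) ⋈ Student (natural join on grade): {(19, A, 2, 12, law, 1), (19, A, 2, 12, law, 9), (19, A, 2, 38, bio, 1), (19, A, 2, 38, bio, 9), (19, A, 2, 9, fin, 1), (19, A, 2, 9, fin, 9), (19, A, 35, 12, law, 1), (19, A, 35, 12, law, 9), (19, A, 35, 38, bio, 1), (19, A, 35, 38, bio, 9), (19, A, 35, 9, fin, 1), (19, A, 35, 9, fin, 9), (39, A, 3, 8, bio, 1), (39, A, 3, 8, bio, 9), (8, A, 21, 17, p3, 1), (8, A, 21, 17, p3, 9), (8, A, 21, 23, ops, 1), (8, A, 21, 23, ops, 9), (8, A, 21, 9, x2, 1), (8, A, 21, 9, x2, 9), (8, A, 36, 17, p3, 1), (8, A, 36, 17, p3, 9), (8, A, 36, 23, ops, 1), (8, A, 36, 23, ops, 9), (8, A, 36, 9, x2, 1), (8, A, 36, 9, x2, 9)}
Apply σ_{cid != x2}; surviving tuples: {(19, A, 2, 12, law, 1), (19, A, 2, 12, law, 9), (19, A, 2, 38, bio, 1), (19, A, 2, 38, bio, 9), (19, A, 2, 9, fin, 1), (19, A, 2, 9, fin, 9), (19, A, 35, 12, law, 1), (19, A, 35, 12, law, 9), (19, A, 35, 38, bio, 1), (19, A, 35, 38, bio, 9), (19, A, 35, 9, fin, 1), (19, A, 35, 9, fin, 9), (39, A, 3, 8, bio, 1), (39, A, 3, 8, bio, 9), (8, A, 21, 17, p3, 1), (8, A, 21, 17, p3, 9), (8, A, 21, 23, ops, 1), (8, A, 21, 23, ops, 9), (8, A, 36, 17, p3, 1), (8, A, 36, 17, p3, 9), (8, A, 36, 23, ops, 1), (8, A, 36, 23, ops, 9)}
Apply σ_{grade = A}; surviving tuples: {(19, A, 2, 12, law, 1), (19, A, 2, 12, law, 9), (19, A, 2, 38, bio, 1), (19, A, 2, 38, bio, 9), (19, A, 2, 9, fin, 1), (19, A, 2, 9, fin, 9), (19, A, 35, 12, law, 1), (19, A, 35, 12, law, 9), (19, A, 35, 38, bio, 1), (19, A, 35, 38, bio, 9), (19, A, 35, 9, fin, 1), (19, A, 35, 9, fin, 9), (39, A, 3, 8, bio, 1), (39, A, 3, 8, bio, 9), (8, A, 21, 17, p3, 1), (8, A, 21, 17, p3, 9), (8, A, 21, 23, ops, 1), (8, A, 21, 23, ops, 9), (8, A, 36, 17, p3, 1), (8, A, 36, 17, p3, 9), (8, A, 36, 23, ops, 1), (8, A, 36, 23, ops, 9)}
Keep only column(s) credits, tid (12 duplicate(s) eliminated): {(1, 2), (1, 21), (1, 3), (1, 35), (1, 36), (9, 2), (9, 21), (9, 3), (9, 35), (9, 36)}

{(1, 2), (1, 21), (1, 3), (1, 35), (1, 36), (9, 2), (9, 21), (9, 3), (9, 35), (9, 36)}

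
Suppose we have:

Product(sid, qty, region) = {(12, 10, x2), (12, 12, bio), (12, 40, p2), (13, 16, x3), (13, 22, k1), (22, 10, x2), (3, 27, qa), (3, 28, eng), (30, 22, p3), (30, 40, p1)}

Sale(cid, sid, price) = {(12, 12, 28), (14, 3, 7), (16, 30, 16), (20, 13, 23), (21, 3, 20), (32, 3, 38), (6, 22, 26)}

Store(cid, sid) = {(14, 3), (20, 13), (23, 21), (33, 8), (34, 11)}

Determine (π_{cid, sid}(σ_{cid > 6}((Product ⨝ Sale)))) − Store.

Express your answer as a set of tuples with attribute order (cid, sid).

{(12, 12), (16, 30), (21, 3), (32, 3)}

Product ⋈ Sale (natural join on sid): {(12, 10, x2, 12, 28), (12, 12, bio, 12, 28), (12, 40, p2, 12, 28), (13, 16, x3, 20, 23), (13, 22, k1, 20, 23), (22, 10, x2, 6, 26), (3, 27, qa, 14, 7), (3, 27, qa, 21, 20), (3, 27, qa, 32, 38), (3, 28, eng, 14, 7), (3, 28, eng, 21, 20), (3, 28, eng, 32, 38), (30, 22, p3, 16, 16), (30, 40, p1, 16, 16)}
Apply σ_{cid > 6}; surviving tuples: {(12, 10, x2, 12, 28), (12, 12, bio, 12, 28), (12, 40, p2, 12, 28), (13, 16, x3, 20, 23), (13, 22, k1, 20, 23), (3, 27, qa, 14, 7), (3, 27, qa, 21, 20), (3, 27, qa, 32, 38), (3, 28, eng, 14, 7), (3, 28, eng, 21, 20), (3, 28, eng, 32, 38), (30, 22, p3, 16, 16), (30, 40, p1, 16, 16)}
Projecting to cid, sid (7 duplicate(s) eliminated): {(12, 12), (14, 3), (16, 30), (20, 13), (21, 3), (32, 3)}
Set difference of the two operands is {(12, 12), (16, 30), (21, 3), (32, 3)}.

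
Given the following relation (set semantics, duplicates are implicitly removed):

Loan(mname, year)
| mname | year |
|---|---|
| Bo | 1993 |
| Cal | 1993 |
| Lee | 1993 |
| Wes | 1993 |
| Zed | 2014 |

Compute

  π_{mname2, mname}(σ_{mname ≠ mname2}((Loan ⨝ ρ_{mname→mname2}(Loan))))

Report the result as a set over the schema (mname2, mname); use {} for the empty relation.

{(Bo, Cal), (Bo, Lee), (Bo, Wes), (Cal, Bo), (Cal, Lee), (Cal, Wes), (Lee, Bo), (Lee, Cal), (Lee, Wes), (Wes, Bo), (Wes, Cal), (Wes, Lee)}

ρ[mname→mname2]: schema becomes (mname2, year); tuples unchanged.
Natural join on year: {(Bo, 1993, Bo), (Bo, 1993, Cal), (Bo, 1993, Lee), (Bo, 1993, Wes), (Cal, 1993, Bo), (Cal, 1993, Cal), (Cal, 1993, Lee), (Cal, 1993, Wes), (Lee, 1993, Bo), (Lee, 1993, Cal), (Lee, 1993, Lee), (Lee, 1993, Wes), (Wes, 1993, Bo), (Wes, 1993, Cal), (Wes, 1993, Lee), (Wes, 1993, Wes), (Zed, 2014, Zed)}
Apply σ_{mname ≠ mname2}; surviving tuples: {(Bo, 1993, Cal), (Bo, 1993, Lee), (Bo, 1993, Wes), (Cal, 1993, Bo), (Cal, 1993, Lee), (Cal, 1993, Wes), (Lee, 1993, Bo), (Lee, 1993, Cal), (Lee, 1993, Wes), (Wes, 1993, Bo), (Wes, 1993, Cal), (Wes, 1993, Lee)}
π[mname2, mname]: project onto (mname2, mname) → {(Bo, Cal), (Bo, Lee), (Bo, Wes), (Cal, Bo), (Cal, Lee), (Cal, Wes), (Lee, Bo), (Lee, Cal), (Lee, Wes), (Wes, Bo), (Wes, Cal), (Wes, Lee)}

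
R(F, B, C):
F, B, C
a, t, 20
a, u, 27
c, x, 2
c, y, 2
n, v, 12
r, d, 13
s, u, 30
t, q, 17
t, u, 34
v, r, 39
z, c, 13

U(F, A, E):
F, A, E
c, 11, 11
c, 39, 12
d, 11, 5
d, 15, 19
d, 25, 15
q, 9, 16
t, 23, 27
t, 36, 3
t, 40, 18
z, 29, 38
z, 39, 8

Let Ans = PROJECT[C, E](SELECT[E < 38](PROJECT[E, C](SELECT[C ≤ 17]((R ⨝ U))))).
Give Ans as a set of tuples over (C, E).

{(13, 8), (17, 18), (17, 27), (17, 3), (2, 11), (2, 12)}

Natural join on F: {(c, x, 2, 11, 11), (c, x, 2, 39, 12), (c, y, 2, 11, 11), (c, y, 2, 39, 12), (t, q, 17, 23, 27), (t, q, 17, 36, 3), (t, q, 17, 40, 18), (t, u, 34, 23, 27), (t, u, 34, 36, 3), (t, u, 34, 40, 18), (z, c, 13, 29, 38), (z, c, 13, 39, 8)}
Selection C ≤ 17: {(c, x, 2, 11, 11), (c, x, 2, 39, 12), (c, y, 2, 11, 11), (c, y, 2, 39, 12), (t, q, 17, 23, 27), (t, q, 17, 36, 3), (t, q, 17, 40, 18), (z, c, 13, 29, 38), (z, c, 13, 39, 8)}
Keep only column(s) E, C (2 duplicate(s) eliminated): {(11, 2), (12, 2), (18, 17), (27, 17), (3, 17), (38, 13), (8, 13)}
Selection E < 38: {(11, 2), (12, 2), (18, 17), (27, 17), (3, 17), (8, 13)}
Keep only column(s) C, E: {(13, 8), (17, 18), (17, 27), (17, 3), (2, 11), (2, 12)}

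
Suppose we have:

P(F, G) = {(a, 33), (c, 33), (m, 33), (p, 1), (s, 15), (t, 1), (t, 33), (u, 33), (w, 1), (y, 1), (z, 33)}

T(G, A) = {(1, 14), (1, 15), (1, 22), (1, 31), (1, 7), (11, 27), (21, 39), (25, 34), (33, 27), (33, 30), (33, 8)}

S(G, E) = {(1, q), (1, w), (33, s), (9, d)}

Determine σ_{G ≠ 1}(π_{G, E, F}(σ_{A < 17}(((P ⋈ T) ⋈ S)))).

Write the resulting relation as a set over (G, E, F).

{(33, s, a), (33, s, c), (33, s, m), (33, s, t), (33, s, u), (33, s, z)}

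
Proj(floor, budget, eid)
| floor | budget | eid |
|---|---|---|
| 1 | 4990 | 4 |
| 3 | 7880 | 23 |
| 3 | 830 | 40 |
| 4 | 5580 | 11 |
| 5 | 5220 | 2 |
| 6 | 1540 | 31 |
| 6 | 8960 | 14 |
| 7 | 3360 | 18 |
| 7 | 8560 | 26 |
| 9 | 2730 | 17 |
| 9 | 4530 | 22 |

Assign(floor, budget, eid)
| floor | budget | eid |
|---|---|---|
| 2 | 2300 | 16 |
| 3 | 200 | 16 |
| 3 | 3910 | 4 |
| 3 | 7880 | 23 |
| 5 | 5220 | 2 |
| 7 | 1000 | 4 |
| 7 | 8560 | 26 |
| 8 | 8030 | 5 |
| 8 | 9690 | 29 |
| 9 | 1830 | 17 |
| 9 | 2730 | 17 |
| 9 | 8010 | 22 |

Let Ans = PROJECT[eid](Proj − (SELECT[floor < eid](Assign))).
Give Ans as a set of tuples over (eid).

{11, 14, 18, 2, 22, 31, 4, 40}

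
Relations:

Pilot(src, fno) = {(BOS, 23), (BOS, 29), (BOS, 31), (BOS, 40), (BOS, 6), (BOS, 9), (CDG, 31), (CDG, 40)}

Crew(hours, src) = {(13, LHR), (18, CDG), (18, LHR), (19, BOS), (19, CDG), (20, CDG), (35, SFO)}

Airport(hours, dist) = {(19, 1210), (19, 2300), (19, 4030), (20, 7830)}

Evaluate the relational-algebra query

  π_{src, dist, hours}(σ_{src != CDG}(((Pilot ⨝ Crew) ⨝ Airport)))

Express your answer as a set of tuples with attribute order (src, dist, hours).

{(BOS, 1210, 19), (BOS, 2300, 19), (BOS, 4030, 19)}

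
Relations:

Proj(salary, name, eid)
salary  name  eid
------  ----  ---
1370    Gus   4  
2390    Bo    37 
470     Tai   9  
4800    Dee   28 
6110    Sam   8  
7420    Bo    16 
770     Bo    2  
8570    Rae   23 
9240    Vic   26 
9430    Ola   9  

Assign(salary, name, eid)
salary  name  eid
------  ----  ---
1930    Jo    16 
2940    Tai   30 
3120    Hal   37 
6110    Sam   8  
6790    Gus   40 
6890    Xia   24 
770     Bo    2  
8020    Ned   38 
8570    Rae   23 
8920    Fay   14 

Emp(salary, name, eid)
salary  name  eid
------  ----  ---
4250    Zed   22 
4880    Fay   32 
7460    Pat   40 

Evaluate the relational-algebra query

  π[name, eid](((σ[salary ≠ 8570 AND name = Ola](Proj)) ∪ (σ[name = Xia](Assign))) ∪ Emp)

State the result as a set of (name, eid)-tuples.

Filtering on salary ≠ 8570 AND name = Ola leaves {(9430, Ola, 9)}.
Filtering on name = Xia leaves {(6890, Xia, 24)}.
Taking the union: {(6890, Xia, 24), (9430, Ola, 9)}
Taking the union: {(4250, Zed, 22), (4880, Fay, 32), (6890, Xia, 24), (7460, Pat, 40), (9430, Ola, 9)}
Projecting to name, eid: {(Fay, 32), (Ola, 9), (Pat, 40), (Xia, 24), (Zed, 22)}

{(Fay, 32), (Ola, 9), (Pat, 40), (Xia, 24), (Zed, 22)}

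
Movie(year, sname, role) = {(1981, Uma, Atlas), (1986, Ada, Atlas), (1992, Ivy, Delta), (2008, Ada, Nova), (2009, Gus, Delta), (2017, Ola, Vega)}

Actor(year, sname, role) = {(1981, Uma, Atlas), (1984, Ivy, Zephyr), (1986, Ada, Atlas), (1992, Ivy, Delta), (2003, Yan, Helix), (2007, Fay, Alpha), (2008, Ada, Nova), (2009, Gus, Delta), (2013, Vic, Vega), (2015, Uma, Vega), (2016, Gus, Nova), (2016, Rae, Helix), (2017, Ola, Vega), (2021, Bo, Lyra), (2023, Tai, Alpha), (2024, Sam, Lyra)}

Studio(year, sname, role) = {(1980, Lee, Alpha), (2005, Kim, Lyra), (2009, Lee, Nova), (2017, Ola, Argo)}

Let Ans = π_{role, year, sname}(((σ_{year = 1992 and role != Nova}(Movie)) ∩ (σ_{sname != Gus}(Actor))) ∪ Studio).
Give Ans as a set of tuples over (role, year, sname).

Filtering on year = 1992 and role != Nova leaves {(1992, Ivy, Delta)}.
Filtering on sname != Gus leaves {(1981, Uma, Atlas), (1984, Ivy, Zephyr), (1986, Ada, Atlas), (1992, Ivy, Delta), (2003, Yan, Helix), (2007, Fay, Alpha), (2008, Ada, Nova), (2013, Vic, Vega), (2015, Uma, Vega), (2016, Rae, Helix), (2017, Ola, Vega), (2021, Bo, Lyra), (2023, Tai, Alpha), (2024, Sam, Lyra)}.
Set intersection of the two operands is {(1992, Ivy, Delta)}.
Set union of the two operands is {(1980, Lee, Alpha), (1992, Ivy, Delta), (2005, Kim, Lyra), (2009, Lee, Nova), (2017, Ola, Argo)}.
π_{role, year, sname} gives {(Alpha, 1980, Lee), (Argo, 2017, Ola), (Delta, 1992, Ivy), (Lyra, 2005, Kim), (Nova, 2009, Lee)}.

{(Alpha, 1980, Lee), (Argo, 2017, Ola), (Delta, 1992, Ivy), (Lyra, 2005, Kim), (Nova, 2009, Lee)}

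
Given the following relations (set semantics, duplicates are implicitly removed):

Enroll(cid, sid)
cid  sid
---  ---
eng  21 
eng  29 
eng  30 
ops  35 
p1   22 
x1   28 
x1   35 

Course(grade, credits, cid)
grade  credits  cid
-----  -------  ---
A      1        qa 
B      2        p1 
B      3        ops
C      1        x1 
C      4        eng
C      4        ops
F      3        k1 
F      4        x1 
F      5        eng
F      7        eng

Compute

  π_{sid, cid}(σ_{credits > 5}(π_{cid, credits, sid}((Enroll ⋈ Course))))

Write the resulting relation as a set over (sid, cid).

{(21, eng), (29, eng), (30, eng)}

Enroll ⋈ Course (natural join on cid): {(eng, 21, C, 4), (eng, 21, F, 5), (eng, 21, F, 7), (eng, 29, C, 4), (eng, 29, F, 5), (eng, 29, F, 7), (eng, 30, C, 4), (eng, 30, F, 5), (eng, 30, F, 7), (ops, 35, B, 3), (ops, 35, C, 4), (p1, 22, B, 2), (x1, 28, C, 1), (x1, 28, F, 4), (x1, 35, C, 1), (x1, 35, F, 4)}
π_{cid, credits, sid} gives {(eng, 4, 21), (eng, 4, 29), (eng, 4, 30), (eng, 5, 21), (eng, 5, 29), (eng, 5, 30), (eng, 7, 21), (eng, 7, 29), (eng, 7, 30), (ops, 3, 35), (ops, 4, 35), (p1, 2, 22), (x1, 1, 28), (x1, 1, 35), (x1, 4, 28), (x1, 4, 35)}.
Selection credits > 5: {(eng, 7, 21), (eng, 7, 29), (eng, 7, 30)}
π_{sid, cid} gives {(21, eng), (29, eng), (30, eng)}.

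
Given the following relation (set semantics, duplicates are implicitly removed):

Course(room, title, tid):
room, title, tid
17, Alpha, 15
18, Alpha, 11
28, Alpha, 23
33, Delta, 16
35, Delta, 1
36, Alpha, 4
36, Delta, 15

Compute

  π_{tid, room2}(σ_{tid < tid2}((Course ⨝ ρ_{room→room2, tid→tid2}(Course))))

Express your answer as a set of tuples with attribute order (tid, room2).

ρ[room→room2, tid→tid2]: schema becomes (room2, title, tid2); tuples unchanged.
Course ⋈ ρ_{room→room2, tid→tid2}(Course) (natural join on title): {(17, Alpha, 15, 17, 15), (17, Alpha, 15, 18, 11), (17, Alpha, 15, 28, 23), (17, Alpha, 15, 36, 4), (18, Alpha, 11, 17, 15), (18, Alpha, 11, 18, 11), (18, Alpha, 11, 28, 23), (18, Alpha, 11, 36, 4), (28, Alpha, 23, 17, 15), (28, Alpha, 23, 18, 11), (28, Alpha, 23, 28, 23), (28, Alpha, 23, 36, 4), (33, Delta, 16, 33, 16), (33, Delta, 16, 35, 1), (33, Delta, 16, 36, 15), (35, Delta, 1, 33, 16), (35, Delta, 1, 35, 1), (35, Delta, 1, 36, 15), (36, Alpha, 4, 17, 15), (36, Alpha, 4, 18, 11), (36, Alpha, 4, 28, 23), (36, Alpha, 4, 36, 4), (36, Delta, 15, 33, 16), (36, Delta, 15, 35, 1), (36, Delta, 15, 36, 15)}
Filtering on tid < tid2 leaves {(17, Alpha, 15, 28, 23), (18, Alpha, 11, 17, 15), (18, Alpha, 11, 28, 23), (35, Delta, 1, 33, 16), (35, Delta, 1, 36, 15), (36, Alpha, 4, 17, 15), (36, Alpha, 4, 18, 11), (36, Alpha, 4, 28, 23), (36, Delta, 15, 33, 16)}.
Projecting to tid, room2: {(1, 33), (1, 36), (11, 17), (11, 28), (15, 28), (15, 33), (4, 17), (4, 18), (4, 28)}

{(1, 33), (1, 36), (11, 17), (11, 28), (15, 28), (15, 33), (4, 17), (4, 18), (4, 28)}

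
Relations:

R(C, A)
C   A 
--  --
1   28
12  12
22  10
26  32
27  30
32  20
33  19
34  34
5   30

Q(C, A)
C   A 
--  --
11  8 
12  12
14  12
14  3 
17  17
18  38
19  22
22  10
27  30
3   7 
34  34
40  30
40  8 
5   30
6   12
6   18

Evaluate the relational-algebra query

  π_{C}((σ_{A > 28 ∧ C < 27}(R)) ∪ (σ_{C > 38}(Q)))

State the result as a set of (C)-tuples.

Apply σ_{A > 28 ∧ C < 27}; surviving tuples: {(26, 32), (5, 30)}
Apply σ_{C > 38}; surviving tuples: {(40, 30), (40, 8)}
Union: {(26, 32), (5, 30)} with {(40, 30), (40, 8)} → {(26, 32), (40, 30), (40, 8), (5, 30)}
π_{C} gives {26, 40, 5} (1 duplicate(s) eliminated).

{26, 40, 5}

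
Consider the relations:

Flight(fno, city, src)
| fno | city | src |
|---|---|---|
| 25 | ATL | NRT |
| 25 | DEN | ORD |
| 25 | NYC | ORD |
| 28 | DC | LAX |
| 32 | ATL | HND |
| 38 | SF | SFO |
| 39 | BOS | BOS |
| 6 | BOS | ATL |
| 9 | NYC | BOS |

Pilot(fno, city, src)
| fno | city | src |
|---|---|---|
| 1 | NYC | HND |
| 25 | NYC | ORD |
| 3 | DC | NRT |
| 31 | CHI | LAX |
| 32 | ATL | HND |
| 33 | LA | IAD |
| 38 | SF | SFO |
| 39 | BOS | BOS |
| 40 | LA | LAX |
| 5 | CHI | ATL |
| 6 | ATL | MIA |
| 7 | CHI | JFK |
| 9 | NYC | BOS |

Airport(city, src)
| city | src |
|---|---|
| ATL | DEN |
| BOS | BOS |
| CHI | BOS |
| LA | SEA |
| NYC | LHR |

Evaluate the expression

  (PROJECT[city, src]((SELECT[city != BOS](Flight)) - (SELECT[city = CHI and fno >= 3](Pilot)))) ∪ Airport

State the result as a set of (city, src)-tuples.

Filtering on city != BOS leaves {(25, ATL, NRT), (25, DEN, ORD), (25, NYC, ORD), (28, DC, LAX), (32, ATL, HND), (38, SF, SFO), (9, NYC, BOS)}.
Filtering on city = CHI and fno >= 3 leaves {(31, CHI, LAX), (5, CHI, ATL), (7, CHI, JFK)}.
Set difference of the two operands is {(25, ATL, NRT), (25, DEN, ORD), (25, NYC, ORD), (28, DC, LAX), (32, ATL, HND), (38, SF, SFO), (9, NYC, BOS)}.
π[city, src]: project onto (city, src) → {(ATL, HND), (ATL, NRT), (DC, LAX), (DEN, ORD), (NYC, BOS), (NYC, ORD), (SF, SFO)}
Set union of the two operands is {(ATL, DEN), (ATL, HND), (ATL, NRT), (BOS, BOS), (CHI, BOS), (DC, LAX), (DEN, ORD), (LA, SEA), (NYC, BOS), (NYC, LHR), (NYC, ORD), (SF, SFO)}.

{(ATL, DEN), (ATL, HND), (ATL, NRT), (BOS, BOS), (CHI, BOS), (DC, LAX), (DEN, ORD), (LA, SEA), (NYC, BOS), (NYC, LHR), (NYC, ORD), (SF, SFO)}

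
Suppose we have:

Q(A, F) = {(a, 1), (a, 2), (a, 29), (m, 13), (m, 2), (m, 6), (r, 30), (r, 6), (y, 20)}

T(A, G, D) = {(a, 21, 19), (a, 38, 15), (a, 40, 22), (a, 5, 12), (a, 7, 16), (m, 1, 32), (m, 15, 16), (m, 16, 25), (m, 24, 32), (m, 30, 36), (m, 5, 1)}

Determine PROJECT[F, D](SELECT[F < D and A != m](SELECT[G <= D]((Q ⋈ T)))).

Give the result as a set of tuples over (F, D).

Natural join on A: {(a, 1, 21, 19), (a, 1, 38, 15), (a, 1, 40, 22), (a, 1, 5, 12), (a, 1, 7, 16), (a, 2, 21, 19), (a, 2, 38, 15), (a, 2, 40, 22), (a, 2, 5, 12), (a, 2, 7, 16), (a, 29, 21, 19), (a, 29, 38, 15), (a, 29, 40, 22), (a, 29, 5, 12), (a, 29, 7, 16), (m, 13, 1, 32), (m, 13, 15, 16), (m, 13, 16, 25), (m, 13, 24, 32), (m, 13, 30, 36), (m, 13, 5, 1), (m, 2, 1, 32), (m, 2, 15, 16), (m, 2, 16, 25), (m, 2, 24, 32), (m, 2, 30, 36), (m, 2, 5, 1), (m, 6, 1, 32), (m, 6, 15, 16), (m, 6, 16, 25), (m, 6, 24, 32), (m, 6, 30, 36), (m, 6, 5, 1)}
Filtering on G <= D leaves {(a, 1, 5, 12), (a, 1, 7, 16), (a, 2, 5, 12), (a, 2, 7, 16), (a, 29, 5, 12), (a, 29, 7, 16), (m, 13, 1, 32), (m, 13, 15, 16), (m, 13, 16, 25), (m, 13, 24, 32), (m, 13, 30, 36), (m, 2, 1, 32), (m, 2, 15, 16), (m, 2, 16, 25), (m, 2, 24, 32), (m, 2, 30, 36), (m, 6, 1, 32), (m, 6, 15, 16), (m, 6, 16, 25), (m, 6, 24, 32), (m, 6, 30, 36)}.
Filtering on F < D and A != m leaves {(a, 1, 5, 12), (a, 1, 7, 16), (a, 2, 5, 12), (a, 2, 7, 16)}.
π[F, D]: project onto (F, D) → {(1, 12), (1, 16), (2, 12), (2, 16)}

{(1, 12), (1, 16), (2, 12), (2, 16)}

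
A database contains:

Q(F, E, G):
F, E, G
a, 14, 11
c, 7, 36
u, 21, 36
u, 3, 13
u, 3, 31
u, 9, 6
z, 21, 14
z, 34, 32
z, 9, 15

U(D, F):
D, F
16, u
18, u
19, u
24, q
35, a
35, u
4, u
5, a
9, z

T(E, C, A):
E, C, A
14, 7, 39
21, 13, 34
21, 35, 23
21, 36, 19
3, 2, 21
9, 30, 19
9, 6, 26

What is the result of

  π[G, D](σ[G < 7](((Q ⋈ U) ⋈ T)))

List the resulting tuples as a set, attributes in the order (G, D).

{(6, 16), (6, 18), (6, 19), (6, 35), (6, 4)}

Joining Q and U on F yields {(a, 14, 11, 35), (a, 14, 11, 5), (u, 21, 36, 16), (u, 21, 36, 18), (u, 21, 36, 19), (u, 21, 36, 35), (u, 21, 36, 4), (u, 3, 13, 16), (u, 3, 13, 18), (u, 3, 13, 19), (u, 3, 13, 35), (u, 3, 13, 4), (u, 3, 31, 16), (u, 3, 31, 18), (u, 3, 31, 19), (u, 3, 31, 35), (u, 3, 31, 4), (u, 9, 6, 16), (u, 9, 6, 18), (u, 9, 6, 19), (u, 9, 6, 35), (u, 9, 6, 4), (z, 21, 14, 9), (z, 34, 32, 9), (z, 9, 15, 9)}.
Joining (Q ⋈ U) and T on E yields {(a, 14, 11, 35, 7, 39), (a, 14, 11, 5, 7, 39), (u, 21, 36, 16, 13, 34), (u, 21, 36, 16, 35, 23), (u, 21, 36, 16, 36, 19), (u, 21, 36, 18, 13, 34), (u, 21, 36, 18, 35, 23), (u, 21, 36, 18, 36, 19), (u, 21, 36, 19, 13, 34), (u, 21, 36, 19, 35, 23), (u, 21, 36, 19, 36, 19), (u, 21, 36, 35, 13, 34), (u, 21, 36, 35, 35, 23), (u, 21, 36, 35, 36, 19), (u, 21, 36, 4, 13, 34), (u, 21, 36, 4, 35, 23), (u, 21, 36, 4, 36, 19), (u, 3, 13, 16, 2, 21), (u, 3, 13, 18, 2, 21), (u, 3, 13, 19, 2, 21), (u, 3, 13, 35, 2, 21), (u, 3, 13, 4, 2, 21), (u, 3, 31, 16, 2, 21), (u, 3, 31, 18, 2, 21), (u, 3, 31, 19, 2, 21), (u, 3, 31, 35, 2, 21), (u, 3, 31, 4, 2, 21), (u, 9, 6, 16, 30, 19), (u, 9, 6, 16, 6, 26), (u, 9, 6, 18, 30, 19), (u, 9, 6, 18, 6, 26), (u, 9, 6, 19, 30, 19), (u, 9, 6, 19, 6, 26), (u, 9, 6, 35, 30, 19), (u, 9, 6, 35, 6, 26), (u, 9, 6, 4, 30, 19), (u, 9, 6, 4, 6, 26), (z, 21, 14, 9, 13, 34), (z, 21, 14, 9, 35, 23), (z, 21, 14, 9, 36, 19), (z, 9, 15, 9, 30, 19), (z, 9, 15, 9, 6, 26)}.
σ[G < 7]: keep tuples satisfying G < 7 → {(u, 9, 6, 16, 30, 19), (u, 9, 6, 16, 6, 26), (u, 9, 6, 18, 30, 19), (u, 9, 6, 18, 6, 26), (u, 9, 6, 19, 30, 19), (u, 9, 6, 19, 6, 26), (u, 9, 6, 35, 30, 19), (u, 9, 6, 35, 6, 26), (u, 9, 6, 4, 30, 19), (u, 9, 6, 4, 6, 26)}
Projecting to G, D (5 duplicate(s) eliminated): {(6, 16), (6, 18), (6, 19), (6, 35), (6, 4)}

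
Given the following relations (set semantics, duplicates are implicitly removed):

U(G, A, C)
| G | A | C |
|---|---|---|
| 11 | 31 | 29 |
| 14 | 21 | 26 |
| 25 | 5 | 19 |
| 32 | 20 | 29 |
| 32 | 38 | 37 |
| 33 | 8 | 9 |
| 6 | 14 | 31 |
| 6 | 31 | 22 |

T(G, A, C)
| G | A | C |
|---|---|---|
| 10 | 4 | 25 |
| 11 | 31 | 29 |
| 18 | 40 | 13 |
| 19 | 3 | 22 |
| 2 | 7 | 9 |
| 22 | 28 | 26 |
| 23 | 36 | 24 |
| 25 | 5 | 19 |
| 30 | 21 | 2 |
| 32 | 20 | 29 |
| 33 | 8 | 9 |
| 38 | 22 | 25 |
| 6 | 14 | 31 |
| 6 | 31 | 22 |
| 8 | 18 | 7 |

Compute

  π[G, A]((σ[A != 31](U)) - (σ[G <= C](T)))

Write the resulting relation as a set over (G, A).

{(14, 21), (25, 5), (32, 20), (32, 38), (33, 8)}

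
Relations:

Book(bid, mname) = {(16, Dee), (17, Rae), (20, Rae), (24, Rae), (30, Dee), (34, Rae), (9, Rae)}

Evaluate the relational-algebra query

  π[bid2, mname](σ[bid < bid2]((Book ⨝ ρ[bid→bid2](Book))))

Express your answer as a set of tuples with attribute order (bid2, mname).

ρ[bid→bid2]: schema becomes (bid2, mname); tuples unchanged.
Book ⋈ ρ[bid→bid2](Book) (natural join on mname): {(16, Dee, 16), (16, Dee, 30), (17, Rae, 17), (17, Rae, 20), (17, Rae, 24), (17, Rae, 34), (17, Rae, 9), (20, Rae, 17), (20, Rae, 20), (20, Rae, 24), (20, Rae, 34), (20, Rae, 9), (24, Rae, 17), (24, Rae, 20), (24, Rae, 24), (24, Rae, 34), (24, Rae, 9), (30, Dee, 16), (30, Dee, 30), (34, Rae, 17), (34, Rae, 20), (34, Rae, 24), (34, Rae, 34), (34, Rae, 9), (9, Rae, 17), (9, Rae, 20), (9, Rae, 24), (9, Rae, 34), (9, Rae, 9)}
Selection bid < bid2: {(16, Dee, 30), (17, Rae, 20), (17, Rae, 24), (17, Rae, 34), (20, Rae, 24), (20, Rae, 34), (24, Rae, 34), (9, Rae, 17), (9, Rae, 20), (9, Rae, 24), (9, Rae, 34)}
π[bid2, mname]: project onto (bid2, mname) (6 duplicate(s) eliminated) → {(17, Rae), (20, Rae), (24, Rae), (30, Dee), (34, Rae)}

{(17, Rae), (20, Rae), (24, Rae), (30, Dee), (34, Rae)}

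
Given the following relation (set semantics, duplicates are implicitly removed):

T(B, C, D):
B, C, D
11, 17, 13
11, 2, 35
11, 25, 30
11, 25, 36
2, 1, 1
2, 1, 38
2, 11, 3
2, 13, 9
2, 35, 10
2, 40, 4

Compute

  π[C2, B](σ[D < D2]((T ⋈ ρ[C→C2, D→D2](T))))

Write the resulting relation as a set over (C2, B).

ρ[C→C2, D→D2]: schema becomes (B, C2, D2); tuples unchanged.
Joining T and ρ[C→C2, D→D2](T) on B yields {(11, 17, 13, 17, 13), (11, 17, 13, 2, 35), (11, 17, 13, 25, 30), (11, 17, 13, 25, 36), (11, 2, 35, 17, 13), (11, 2, 35, 2, 35), (11, 2, 35, 25, 30), (11, 2, 35, 25, 36), (11, 25, 30, 17, 13), (11, 25, 30, 2, 35), (11, 25, 30, 25, 30), (11, 25, 30, 25, 36), (11, 25, 36, 17, 13), (11, 25, 36, 2, 35), (11, 25, 36, 25, 30), (11, 25, 36, 25, 36), (2, 1, 1, 1, 1), (2, 1, 1, 1, 38), (2, 1, 1, 11, 3), (2, 1, 1, 13, 9), (2, 1, 1, 35, 10), (2, 1, 1, 40, 4), (2, 1, 38, 1, 1), (2, 1, 38, 1, 38), (2, 1, 38, 11, 3), (2, 1, 38, 13, 9), (2, 1, 38, 35, 10), (2, 1, 38, 40, 4), (2, 11, 3, 1, 1), (2, 11, 3, 1, 38), (2, 11, 3, 11, 3), (2, 11, 3, 13, 9), (2, 11, 3, 35, 10), (2, 11, 3, 40, 4), (2, 13, 9, 1, 1), (2, 13, 9, 1, 38), (2, 13, 9, 11, 3), (2, 13, 9, 13, 9), (2, 13, 9, 35, 10), (2, 13, 9, 40, 4), (2, 35, 10, 1, 1), (2, 35, 10, 1, 38), (2, 35, 10, 11, 3), (2, 35, 10, 13, 9), (2, 35, 10, 35, 10), (2, 35, 10, 40, 4), (2, 40, 4, 1, 1), (2, 40, 4, 1, 38), (2, 40, 4, 11, 3), (2, 40, 4, 13, 9), (2, 40, 4, 35, 10), (2, 40, 4, 40, 4)}.
Apply σ_{D < D2}; surviving tuples: {(11, 17, 13, 2, 35), (11, 17, 13, 25, 30), (11, 17, 13, 25, 36), (11, 2, 35, 25, 36), (11, 25, 30, 2, 35), (11, 25, 30, 25, 36), (2, 1, 1, 1, 38), (2, 1, 1, 11, 3), (2, 1, 1, 13, 9), (2, 1, 1, 35, 10), (2, 1, 1, 40, 4), (2, 11, 3, 1, 38), (2, 11, 3, 13, 9), (2, 11, 3, 35, 10), (2, 11, 3, 40, 4), (2, 13, 9, 1, 38), (2, 13, 9, 35, 10), (2, 35, 10, 1, 38), (2, 40, 4, 1, 38), (2, 40, 4, 13, 9), (2, 40, 4, 35, 10)}
π_{C2, B} gives {(1, 2), (11, 2), (13, 2), (2, 11), (25, 11), (35, 2), (40, 2)} (14 duplicate(s) eliminated).

{(1, 2), (11, 2), (13, 2), (2, 11), (25, 11), (35, 2), (40, 2)}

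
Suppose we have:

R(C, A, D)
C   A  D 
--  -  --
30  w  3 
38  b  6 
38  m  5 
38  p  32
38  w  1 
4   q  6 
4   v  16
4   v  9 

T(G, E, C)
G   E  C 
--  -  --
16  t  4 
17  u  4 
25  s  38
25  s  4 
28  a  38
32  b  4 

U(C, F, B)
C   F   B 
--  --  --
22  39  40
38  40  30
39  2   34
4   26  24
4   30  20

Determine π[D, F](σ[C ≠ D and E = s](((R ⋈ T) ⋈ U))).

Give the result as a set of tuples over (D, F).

Joining R and T on C yields {(38, b, 6, 25, s), (38, b, 6, 28, a), (38, m, 5, 25, s), (38, m, 5, 28, a), (38, p, 32, 25, s), (38, p, 32, 28, a), (38, w, 1, 25, s), (38, w, 1, 28, a), (4, q, 6, 16, t), (4, q, 6, 17, u), (4, q, 6, 25, s), (4, q, 6, 32, b), (4, v, 16, 16, t), (4, v, 16, 17, u), (4, v, 16, 25, s), (4, v, 16, 32, b), (4, v, 9, 16, t), (4, v, 9, 17, u), (4, v, 9, 25, s), (4, v, 9, 32, b)}.
Joining (R ⋈ T) and U on C yields {(38, b, 6, 25, s, 40, 30), (38, b, 6, 28, a, 40, 30), (38, m, 5, 25, s, 40, 30), (38, m, 5, 28, a, 40, 30), (38, p, 32, 25, s, 40, 30), (38, p, 32, 28, a, 40, 30), (38, w, 1, 25, s, 40, 30), (38, w, 1, 28, a, 40, 30), (4, q, 6, 16, t, 26, 24), (4, q, 6, 16, t, 30, 20), (4, q, 6, 17, u, 26, 24), (4, q, 6, 17, u, 30, 20), (4, q, 6, 25, s, 26, 24), (4, q, 6, 25, s, 30, 20), (4, q, 6, 32, b, 26, 24), (4, q, 6, 32, b, 30, 20), (4, v, 16, 16, t, 26, 24), (4, v, 16, 16, t, 30, 20), (4, v, 16, 17, u, 26, 24), (4, v, 16, 17, u, 30, 20), (4, v, 16, 25, s, 26, 24), (4, v, 16, 25, s, 30, 20), (4, v, 16, 32, b, 26, 24), (4, v, 16, 32, b, 30, 20), (4, v, 9, 16, t, 26, 24), (4, v, 9, 16, t, 30, 20), (4, v, 9, 17, u, 26, 24), (4, v, 9, 17, u, 30, 20), (4, v, 9, 25, s, 26, 24), (4, v, 9, 25, s, 30, 20), (4, v, 9, 32, b, 26, 24), (4, v, 9, 32, b, 30, 20)}.
Apply σ_{C ≠ D and E = s}; surviving tuples: {(38, b, 6, 25, s, 40, 30), (38, m, 5, 25, s, 40, 30), (38, p, 32, 25, s, 40, 30), (38, w, 1, 25, s, 40, 30), (4, q, 6, 25, s, 26, 24), (4, q, 6, 25, s, 30, 20), (4, v, 16, 25, s, 26, 24), (4, v, 16, 25, s, 30, 20), (4, v, 9, 25, s, 26, 24), (4, v, 9, 25, s, 30, 20)}
π[D, F]: project onto (D, F) → {(1, 40), (16, 26), (16, 30), (32, 40), (5, 40), (6, 26), (6, 30), (6, 40), (9, 26), (9, 30)}

{(1, 40), (16, 26), (16, 30), (32, 40), (5, 40), (6, 26), (6, 30), (6, 40), (9, 26), (9, 30)}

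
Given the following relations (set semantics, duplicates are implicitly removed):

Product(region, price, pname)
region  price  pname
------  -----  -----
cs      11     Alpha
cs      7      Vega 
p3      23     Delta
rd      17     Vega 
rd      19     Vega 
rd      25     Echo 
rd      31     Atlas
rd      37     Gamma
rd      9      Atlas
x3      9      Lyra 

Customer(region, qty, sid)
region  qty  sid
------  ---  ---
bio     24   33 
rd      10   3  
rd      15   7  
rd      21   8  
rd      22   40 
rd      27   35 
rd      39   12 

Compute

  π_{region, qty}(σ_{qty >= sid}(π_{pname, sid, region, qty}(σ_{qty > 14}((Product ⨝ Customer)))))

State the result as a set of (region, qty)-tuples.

Product ⋈ Customer (natural join on region): {(rd, 17, Vega, 10, 3), (rd, 17, Vega, 15, 7), (rd, 17, Vega, 21, 8), (rd, 17, Vega, 22, 40), (rd, 17, Vega, 27, 35), (rd, 17, Vega, 39, 12), (rd, 19, Vega, 10, 3), (rd, 19, Vega, 15, 7), (rd, 19, Vega, 21, 8), (rd, 19, Vega, 22, 40), (rd, 19, Vega, 27, 35), (rd, 19, Vega, 39, 12), (rd, 25, Echo, 10, 3), (rd, 25, Echo, 15, 7), (rd, 25, Echo, 21, 8), (rd, 25, Echo, 22, 40), (rd, 25, Echo, 27, 35), (rd, 25, Echo, 39, 12), (rd, 31, Atlas, 10, 3), (rd, 31, Atlas, 15, 7), (rd, 31, Atlas, 21, 8), (rd, 31, Atlas, 22, 40), (rd, 31, Atlas, 27, 35), (rd, 31, Atlas, 39, 12), (rd, 37, Gamma, 10, 3), (rd, 37, Gamma, 15, 7), (rd, 37, Gamma, 21, 8), (rd, 37, Gamma, 22, 40), (rd, 37, Gamma, 27, 35), (rd, 37, Gamma, 39, 12), (rd, 9, Atlas, 10, 3), (rd, 9, Atlas, 15, 7), (rd, 9, Atlas, 21, 8), (rd, 9, Atlas, 22, 40), (rd, 9, Atlas, 27, 35), (rd, 9, Atlas, 39, 12)}
Selection qty > 14: {(rd, 17, Vega, 15, 7), (rd, 17, Vega, 21, 8), (rd, 17, Vega, 22, 40), (rd, 17, Vega, 27, 35), (rd, 17, Vega, 39, 12), (rd, 19, Vega, 15, 7), (rd, 19, Vega, 21, 8), (rd, 19, Vega, 22, 40), (rd, 19, Vega, 27, 35), (rd, 19, Vega, 39, 12), (rd, 25, Echo, 15, 7), (rd, 25, Echo, 21, 8), (rd, 25, Echo, 22, 40), (rd, 25, Echo, 27, 35), (rd, 25, Echo, 39, 12), (rd, 31, Atlas, 15, 7), (rd, 31, Atlas, 21, 8), (rd, 31, Atlas, 22, 40), (rd, 31, Atlas, 27, 35), (rd, 31, Atlas, 39, 12), (rd, 37, Gamma, 15, 7), (rd, 37, Gamma, 21, 8), (rd, 37, Gamma, 22, 40), (rd, 37, Gamma, 27, 35), (rd, 37, Gamma, 39, 12), (rd, 9, Atlas, 15, 7), (rd, 9, Atlas, 21, 8), (rd, 9, Atlas, 22, 40), (rd, 9, Atlas, 27, 35), (rd, 9, Atlas, 39, 12)}
Projecting to pname, sid, region, qty (10 duplicate(s) eliminated): {(Atlas, 12, rd, 39), (Atlas, 35, rd, 27), (Atlas, 40, rd, 22), (Atlas, 7, rd, 15), (Atlas, 8, rd, 21), (Echo, 12, rd, 39), (Echo, 35, rd, 27), (Echo, 40, rd, 22), (Echo, 7, rd, 15), (Echo, 8, rd, 21), (Gamma, 12, rd, 39), (Gamma, 35, rd, 27), (Gamma, 40, rd, 22), (Gamma, 7, rd, 15), (Gamma, 8, rd, 21), (Vega, 12, rd, 39), (Vega, 35, rd, 27), (Vega, 40, rd, 22), (Vega, 7, rd, 15), (Vega, 8, rd, 21)}
Selection qty >= sid: {(Atlas, 12, rd, 39), (Atlas, 7, rd, 15), (Atlas, 8, rd, 21), (Echo, 12, rd, 39), (Echo, 7, rd, 15), (Echo, 8, rd, 21), (Gamma, 12, rd, 39), (Gamma, 7, rd, 15), (Gamma, 8, rd, 21), (Vega, 12, rd, 39), (Vega, 7, rd, 15), (Vega, 8, rd, 21)}
Projecting to region, qty (9 duplicate(s) eliminated): {(rd, 15), (rd, 21), (rd, 39)}

{(rd, 15), (rd, 21), (rd, 39)}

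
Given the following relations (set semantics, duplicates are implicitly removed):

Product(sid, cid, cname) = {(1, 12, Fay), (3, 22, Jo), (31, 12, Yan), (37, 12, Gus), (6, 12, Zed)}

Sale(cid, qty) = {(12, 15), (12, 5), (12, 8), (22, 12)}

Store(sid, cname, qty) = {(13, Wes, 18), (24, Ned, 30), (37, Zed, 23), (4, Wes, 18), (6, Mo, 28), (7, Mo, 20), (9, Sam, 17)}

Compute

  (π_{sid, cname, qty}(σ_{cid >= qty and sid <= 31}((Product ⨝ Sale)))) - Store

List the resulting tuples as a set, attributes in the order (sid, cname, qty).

{(1, Fay, 5), (1, Fay, 8), (3, Jo, 12), (31, Yan, 5), (31, Yan, 8), (6, Zed, 5), (6, Zed, 8)}

Product ⋈ Sale (natural join on cid): {(1, 12, Fay, 15), (1, 12, Fay, 5), (1, 12, Fay, 8), (3, 22, Jo, 12), (31, 12, Yan, 15), (31, 12, Yan, 5), (31, 12, Yan, 8), (37, 12, Gus, 15), (37, 12, Gus, 5), (37, 12, Gus, 8), (6, 12, Zed, 15), (6, 12, Zed, 5), (6, 12, Zed, 8)}
Filtering on cid >= qty and sid <= 31 leaves {(1, 12, Fay, 5), (1, 12, Fay, 8), (3, 22, Jo, 12), (31, 12, Yan, 5), (31, 12, Yan, 8), (6, 12, Zed, 5), (6, 12, Zed, 8)}.
Keep only column(s) sid, cname, qty: {(1, Fay, 5), (1, Fay, 8), (3, Jo, 12), (31, Yan, 5), (31, Yan, 8), (6, Zed, 5), (6, Zed, 8)}
Difference: {(1, Fay, 5), (1, Fay, 8), (3, Jo, 12), (31, Yan, 5), (31, Yan, 8), (6, Zed, 5), (6, Zed, 8)} with {(13, Wes, 18), (24, Ned, 30), (37, Zed, 23), (4, Wes, 18), (6, Mo, 28), (7, Mo, 20), (9, Sam, 17)} → {(1, Fay, 5), (1, Fay, 8), (3, Jo, 12), (31, Yan, 5), (31, Yan, 8), (6, Zed, 5), (6, Zed, 8)}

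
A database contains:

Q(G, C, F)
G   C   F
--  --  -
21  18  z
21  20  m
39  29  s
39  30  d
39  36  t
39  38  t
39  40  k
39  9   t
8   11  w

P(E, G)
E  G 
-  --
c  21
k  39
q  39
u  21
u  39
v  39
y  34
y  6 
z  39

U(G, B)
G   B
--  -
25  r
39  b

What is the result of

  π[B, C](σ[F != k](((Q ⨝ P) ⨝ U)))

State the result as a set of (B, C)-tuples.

{(b, 29), (b, 30), (b, 36), (b, 38), (b, 9)}

Natural join on G: {(21, 18, z, c), (21, 18, z, u), (21, 20, m, c), (21, 20, m, u), (39, 29, s, k), (39, 29, s, q), (39, 29, s, u), (39, 29, s, v), (39, 29, s, z), (39, 30, d, k), (39, 30, d, q), (39, 30, d, u), (39, 30, d, v), (39, 30, d, z), (39, 36, t, k), (39, 36, t, q), (39, 36, t, u), (39, 36, t, v), (39, 36, t, z), (39, 38, t, k), (39, 38, t, q), (39, 38, t, u), (39, 38, t, v), (39, 38, t, z), (39, 40, k, k), (39, 40, k, q), (39, 40, k, u), (39, 40, k, v), (39, 40, k, z), (39, 9, t, k), (39, 9, t, q), (39, 9, t, u), (39, 9, t, v), (39, 9, t, z)}
Natural join on G: {(39, 29, s, k, b), (39, 29, s, q, b), (39, 29, s, u, b), (39, 29, s, v, b), (39, 29, s, z, b), (39, 30, d, k, b), (39, 30, d, q, b), (39, 30, d, u, b), (39, 30, d, v, b), (39, 30, d, z, b), (39, 36, t, k, b), (39, 36, t, q, b), (39, 36, t, u, b), (39, 36, t, v, b), (39, 36, t, z, b), (39, 38, t, k, b), (39, 38, t, q, b), (39, 38, t, u, b), (39, 38, t, v, b), (39, 38, t, z, b), (39, 40, k, k, b), (39, 40, k, q, b), (39, 40, k, u, b), (39, 40, k, v, b), (39, 40, k, z, b), (39, 9, t, k, b), (39, 9, t, q, b), (39, 9, t, u, b), (39, 9, t, v, b), (39, 9, t, z, b)}
Selection F != k: {(39, 29, s, k, b), (39, 29, s, q, b), (39, 29, s, u, b), (39, 29, s, v, b), (39, 29, s, z, b), (39, 30, d, k, b), (39, 30, d, q, b), (39, 30, d, u, b), (39, 30, d, v, b), (39, 30, d, z, b), (39, 36, t, k, b), (39, 36, t, q, b), (39, 36, t, u, b), (39, 36, t, v, b), (39, 36, t, z, b), (39, 38, t, k, b), (39, 38, t, q, b), (39, 38, t, u, b), (39, 38, t, v, b), (39, 38, t, z, b), (39, 9, t, k, b), (39, 9, t, q, b), (39, 9, t, u, b), (39, 9, t, v, b), (39, 9, t, z, b)}
Projecting to B, C (20 duplicate(s) eliminated): {(b, 29), (b, 30), (b, 36), (b, 38), (b, 9)}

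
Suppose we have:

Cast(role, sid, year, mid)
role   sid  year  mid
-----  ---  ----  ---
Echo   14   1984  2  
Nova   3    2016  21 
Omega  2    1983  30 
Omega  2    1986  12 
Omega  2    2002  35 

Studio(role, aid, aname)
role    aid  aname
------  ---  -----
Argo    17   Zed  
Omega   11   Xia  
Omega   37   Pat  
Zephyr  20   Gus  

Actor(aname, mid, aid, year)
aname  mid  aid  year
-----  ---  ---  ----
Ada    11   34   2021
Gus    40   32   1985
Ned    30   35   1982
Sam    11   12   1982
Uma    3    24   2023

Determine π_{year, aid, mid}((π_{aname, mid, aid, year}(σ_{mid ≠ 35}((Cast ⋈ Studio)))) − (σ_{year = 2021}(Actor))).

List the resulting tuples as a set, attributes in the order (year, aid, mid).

Natural join on role: {(Omega, 2, 1983, 30, 11, Xia), (Omega, 2, 1983, 30, 37, Pat), (Omega, 2, 1986, 12, 11, Xia), (Omega, 2, 1986, 12, 37, Pat), (Omega, 2, 2002, 35, 11, Xia), (Omega, 2, 2002, 35, 37, Pat)}
Filtering on mid ≠ 35 leaves {(Omega, 2, 1983, 30, 11, Xia), (Omega, 2, 1983, 30, 37, Pat), (Omega, 2, 1986, 12, 11, Xia), (Omega, 2, 1986, 12, 37, Pat)}.
Keep only column(s) aname, mid, aid, year: {(Pat, 12, 37, 1986), (Pat, 30, 37, 1983), (Xia, 12, 11, 1986), (Xia, 30, 11, 1983)}
Filtering on year = 2021 leaves {(Ada, 11, 34, 2021)}.
Set difference of the two operands is {(Pat, 12, 37, 1986), (Pat, 30, 37, 1983), (Xia, 12, 11, 1986), (Xia, 30, 11, 1983)}.
Keep only column(s) year, aid, mid: {(1983, 11, 30), (1983, 37, 30), (1986, 11, 12), (1986, 37, 12)}

{(1983, 11, 30), (1983, 37, 30), (1986, 11, 12), (1986, 37, 12)}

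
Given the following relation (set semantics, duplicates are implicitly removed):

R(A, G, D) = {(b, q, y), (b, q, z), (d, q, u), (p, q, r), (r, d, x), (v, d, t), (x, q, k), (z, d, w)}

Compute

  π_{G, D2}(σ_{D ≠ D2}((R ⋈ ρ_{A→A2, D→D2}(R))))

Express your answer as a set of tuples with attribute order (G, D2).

{(d, t), (d, w), (d, x), (q, k), (q, r), (q, u), (q, y), (q, z)}

ρ[A→A2, D→D2]: schema becomes (A2, G, D2); tuples unchanged.
Joining R and ρ_{A→A2, D→D2}(R) on G yields {(b, q, y, b, y), (b, q, y, b, z), (b, q, y, d, u), (b, q, y, p, r), (b, q, y, x, k), (b, q, z, b, y), (b, q, z, b, z), (b, q, z, d, u), (b, q, z, p, r), (b, q, z, x, k), (d, q, u, b, y), (d, q, u, b, z), (d, q, u, d, u), (d, q, u, p, r), (d, q, u, x, k), (p, q, r, b, y), (p, q, r, b, z), (p, q, r, d, u), (p, q, r, p, r), (p, q, r, x, k), (r, d, x, r, x), (r, d, x, v, t), (r, d, x, z, w), (v, d, t, r, x), (v, d, t, v, t), (v, d, t, z, w), (x, q, k, b, y), (x, q, k, b, z), (x, q, k, d, u), (x, q, k, p, r), (x, q, k, x, k), (z, d, w, r, x), (z, d, w, v, t), (z, d, w, z, w)}.
Apply σ_{D ≠ D2}; surviving tuples: {(b, q, y, b, z), (b, q, y, d, u), (b, q, y, p, r), (b, q, y, x, k), (b, q, z, b, y), (b, q, z, d, u), (b, q, z, p, r), (b, q, z, x, k), (d, q, u, b, y), (d, q, u, b, z), (d, q, u, p, r), (d, q, u, x, k), (p, q, r, b, y), (p, q, r, b, z), (p, q, r, d, u), (p, q, r, x, k), (r, d, x, v, t), (r, d, x, z, w), (v, d, t, r, x), (v, d, t, z, w), (x, q, k, b, y), (x, q, k, b, z), (x, q, k, d, u), (x, q, k, p, r), (z, d, w, r, x), (z, d, w, v, t)}
Keep only column(s) G, D2 (18 duplicate(s) eliminated): {(d, t), (d, w), (d, x), (q, k), (q, r), (q, u), (q, y), (q, z)}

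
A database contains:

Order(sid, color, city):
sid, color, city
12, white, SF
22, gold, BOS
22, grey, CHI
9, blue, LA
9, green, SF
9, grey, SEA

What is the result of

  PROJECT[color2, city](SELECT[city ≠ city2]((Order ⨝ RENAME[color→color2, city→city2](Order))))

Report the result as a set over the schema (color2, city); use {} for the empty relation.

{(blue, SEA), (blue, SF), (gold, CHI), (green, LA), (green, SEA), (grey, BOS), (grey, LA), (grey, SF)}

ρ[color→color2, city→city2]: schema becomes (sid, color2, city2); tuples unchanged.
Order ⋈ RENAME[color→color2, city→city2](Order) (natural join on sid): {(12, white, SF, white, SF), (22, gold, BOS, gold, BOS), (22, gold, BOS, grey, CHI), (22, grey, CHI, gold, BOS), (22, grey, CHI, grey, CHI), (9, blue, LA, blue, LA), (9, blue, LA, green, SF), (9, blue, LA, grey, SEA), (9, green, SF, blue, LA), (9, green, SF, green, SF), (9, green, SF, grey, SEA), (9, grey, SEA, blue, LA), (9, grey, SEA, green, SF), (9, grey, SEA, grey, SEA)}
σ[city ≠ city2]: keep tuples satisfying city ≠ city2 → {(22, gold, BOS, grey, CHI), (22, grey, CHI, gold, BOS), (9, blue, LA, green, SF), (9, blue, LA, grey, SEA), (9, green, SF, blue, LA), (9, green, SF, grey, SEA), (9, grey, SEA, blue, LA), (9, grey, SEA, green, SF)}
Keep only column(s) color2, city: {(blue, SEA), (blue, SF), (gold, CHI), (green, LA), (green, SEA), (grey, BOS), (grey, LA), (grey, SF)}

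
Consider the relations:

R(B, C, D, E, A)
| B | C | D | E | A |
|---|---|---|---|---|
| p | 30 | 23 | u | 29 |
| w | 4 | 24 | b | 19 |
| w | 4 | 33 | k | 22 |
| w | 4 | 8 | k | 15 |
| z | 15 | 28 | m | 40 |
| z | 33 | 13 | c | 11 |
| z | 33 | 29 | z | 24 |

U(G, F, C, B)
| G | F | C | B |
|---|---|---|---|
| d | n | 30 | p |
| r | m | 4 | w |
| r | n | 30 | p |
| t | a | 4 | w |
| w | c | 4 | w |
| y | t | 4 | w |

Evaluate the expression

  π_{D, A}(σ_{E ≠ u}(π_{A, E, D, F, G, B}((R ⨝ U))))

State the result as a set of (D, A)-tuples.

Natural join on B, C: {(p, 30, 23, u, 29, d, n), (p, 30, 23, u, 29, r, n), (w, 4, 24, b, 19, r, m), (w, 4, 24, b, 19, t, a), (w, 4, 24, b, 19, w, c), (w, 4, 24, b, 19, y, t), (w, 4, 33, k, 22, r, m), (w, 4, 33, k, 22, t, a), (w, 4, 33, k, 22, w, c), (w, 4, 33, k, 22, y, t), (w, 4, 8, k, 15, r, m), (w, 4, 8, k, 15, t, a), (w, 4, 8, k, 15, w, c), (w, 4, 8, k, 15, y, t)}
Projecting to A, E, D, F, G, B: {(15, k, 8, a, t, w), (15, k, 8, c, w, w), (15, k, 8, m, r, w), (15, k, 8, t, y, w), (19, b, 24, a, t, w), (19, b, 24, c, w, w), (19, b, 24, m, r, w), (19, b, 24, t, y, w), (22, k, 33, a, t, w), (22, k, 33, c, w, w), (22, k, 33, m, r, w), (22, k, 33, t, y, w), (29, u, 23, n, d, p), (29, u, 23, n, r, p)}
σ[E ≠ u]: keep tuples satisfying E ≠ u → {(15, k, 8, a, t, w), (15, k, 8, c, w, w), (15, k, 8, m, r, w), (15, k, 8, t, y, w), (19, b, 24, a, t, w), (19, b, 24, c, w, w), (19, b, 24, m, r, w), (19, b, 24, t, y, w), (22, k, 33, a, t, w), (22, k, 33, c, w, w), (22, k, 33, m, r, w), (22, k, 33, t, y, w)}
Projecting to D, A (9 duplicate(s) eliminated): {(24, 19), (33, 22), (8, 15)}

{(24, 19), (33, 22), (8, 15)}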